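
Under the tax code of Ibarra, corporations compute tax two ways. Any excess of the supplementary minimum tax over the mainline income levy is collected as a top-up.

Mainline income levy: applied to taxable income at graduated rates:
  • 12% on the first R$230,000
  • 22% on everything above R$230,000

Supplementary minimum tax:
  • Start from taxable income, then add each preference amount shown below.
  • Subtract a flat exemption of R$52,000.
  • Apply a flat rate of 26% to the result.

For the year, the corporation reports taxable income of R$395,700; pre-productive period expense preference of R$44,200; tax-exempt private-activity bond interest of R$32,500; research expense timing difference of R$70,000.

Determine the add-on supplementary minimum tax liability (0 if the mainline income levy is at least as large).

R$63,450

Mainline income levy:
  R$230,000 × 12% = R$27,600
  R$165,700 × 22% = R$36,454
  → R$64,054

Supplementary minimum tax:
  Adjusted income: R$395,700 + R$44,200 + R$32,500 + R$70,000 = R$542,400
  Less exemption R$52,000 → base R$490,400
  R$490,400 × 26% = R$127,504

Excess of supplementary minimum tax over mainline income levy: R$127,504 − R$64,054 = R$63,450.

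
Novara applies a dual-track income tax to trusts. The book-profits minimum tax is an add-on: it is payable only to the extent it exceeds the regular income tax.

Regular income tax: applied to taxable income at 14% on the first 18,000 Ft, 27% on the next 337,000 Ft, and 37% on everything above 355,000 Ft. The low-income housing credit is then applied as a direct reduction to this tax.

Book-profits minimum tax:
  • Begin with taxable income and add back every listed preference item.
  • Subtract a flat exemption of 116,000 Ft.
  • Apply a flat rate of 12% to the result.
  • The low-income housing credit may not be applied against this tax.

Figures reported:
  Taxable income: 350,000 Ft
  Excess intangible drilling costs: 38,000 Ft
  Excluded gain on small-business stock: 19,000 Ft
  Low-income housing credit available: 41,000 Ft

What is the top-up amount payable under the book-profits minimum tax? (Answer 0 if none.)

0 Ft

Regular income tax:
  18,000 Ft × 14% = 2,520 Ft
  332,000 Ft × 27% = 89,640 Ft
  → 92,160 Ft
  Less low-income housing credit 41,000 Ft → 51,160 Ft

Book-profits minimum tax:
  Adjusted income: 350,000 Ft + 38,000 Ft + 19,000 Ft = 407,000 Ft
  Less exemption 116,000 Ft → base 291,000 Ft
  291,000 Ft × 12% = 34,920 Ft

34,920 Ft ≤ 51,160 Ft, so no add-on is due.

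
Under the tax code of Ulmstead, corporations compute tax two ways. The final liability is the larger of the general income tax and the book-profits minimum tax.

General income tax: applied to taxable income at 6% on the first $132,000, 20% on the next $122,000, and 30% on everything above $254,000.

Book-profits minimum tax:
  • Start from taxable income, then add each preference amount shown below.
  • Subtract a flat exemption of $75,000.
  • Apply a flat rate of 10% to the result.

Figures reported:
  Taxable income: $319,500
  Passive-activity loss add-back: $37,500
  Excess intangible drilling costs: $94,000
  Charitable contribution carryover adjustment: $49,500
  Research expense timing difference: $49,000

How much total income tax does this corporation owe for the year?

General income tax:
  $132,000 × 6% = $7,920
  $122,000 × 20% = $24,400
  $65,500 × 30% = $19,650
  → $51,970

Book-profits minimum tax:
  Adjusted income: $319,500 + $37,500 + $94,000 + $49,500 + $49,000 = $549,500
  Less exemption $75,000 → base $474,500
  $474,500 × 10% = $47,450

$51,970 > $47,450, so the general income tax governs.

$51,970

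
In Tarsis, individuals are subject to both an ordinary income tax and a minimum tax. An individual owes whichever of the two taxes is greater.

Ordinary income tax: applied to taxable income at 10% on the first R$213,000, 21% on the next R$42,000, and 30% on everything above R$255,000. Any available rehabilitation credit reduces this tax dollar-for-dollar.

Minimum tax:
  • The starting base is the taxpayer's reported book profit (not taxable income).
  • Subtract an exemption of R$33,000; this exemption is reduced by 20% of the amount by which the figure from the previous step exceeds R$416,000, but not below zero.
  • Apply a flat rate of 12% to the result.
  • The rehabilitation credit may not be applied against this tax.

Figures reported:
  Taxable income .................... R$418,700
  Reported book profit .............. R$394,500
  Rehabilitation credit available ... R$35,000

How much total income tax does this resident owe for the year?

R$44,230

Minimum tax:
  Base (reported book profit): R$394,500
  Exemption: R$394,500 ≤ R$416,000, so full R$33,000 applies
  Base: R$394,500 − R$33,000 = R$361,500
  R$361,500 × 12% = R$43,380

Ordinary income tax:
  R$213,000 × 10% = R$21,300
  R$42,000 × 21% = R$8,820
  R$163,700 × 30% = R$49,110
  → R$79,230
  Less rehabilitation credit R$35,000 → R$44,230

R$44,230 > R$43,380, so the ordinary income tax governs.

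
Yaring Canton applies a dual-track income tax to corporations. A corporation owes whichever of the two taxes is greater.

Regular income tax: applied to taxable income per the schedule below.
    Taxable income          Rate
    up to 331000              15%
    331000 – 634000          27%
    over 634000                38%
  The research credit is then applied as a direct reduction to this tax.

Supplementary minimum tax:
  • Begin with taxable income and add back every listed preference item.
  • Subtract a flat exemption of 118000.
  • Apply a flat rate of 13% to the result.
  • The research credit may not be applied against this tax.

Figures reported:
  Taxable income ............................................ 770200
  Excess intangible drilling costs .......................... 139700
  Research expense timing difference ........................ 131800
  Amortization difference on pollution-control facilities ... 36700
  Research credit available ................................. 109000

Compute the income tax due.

124852

Regular income tax:
  331000 × 15% = 49650
  303000 × 27% = 81810
  136200 × 38% = 51756
  → 183216
  Less research credit 109000 → 74216

Supplementary minimum tax:
  Adjusted income: 770200 + 139700 + 131800 + 36700 = 1078400
  Less exemption 118000 → base 960400
  960400 × 13% = 124852

124852 > 74216, so the supplementary minimum tax is the binding amount.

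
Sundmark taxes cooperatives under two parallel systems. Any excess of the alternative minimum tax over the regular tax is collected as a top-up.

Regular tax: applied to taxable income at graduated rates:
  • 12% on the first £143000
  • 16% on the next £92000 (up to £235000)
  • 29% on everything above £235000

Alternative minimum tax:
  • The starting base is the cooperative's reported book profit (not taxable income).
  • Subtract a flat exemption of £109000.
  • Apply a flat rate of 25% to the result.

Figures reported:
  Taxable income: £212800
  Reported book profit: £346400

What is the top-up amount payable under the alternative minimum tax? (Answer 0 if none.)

Regular tax:
  £143000 × 12% = £17160
  £69800 × 16% = £11168
  → £28328

Alternative minimum tax:
  Base (reported book profit): £346400
  Less exemption £109000 → base £237400
  £237400 × 25% = £59350

Excess of alternative minimum tax over regular tax: £59350 − £28328 = £31022.

£31022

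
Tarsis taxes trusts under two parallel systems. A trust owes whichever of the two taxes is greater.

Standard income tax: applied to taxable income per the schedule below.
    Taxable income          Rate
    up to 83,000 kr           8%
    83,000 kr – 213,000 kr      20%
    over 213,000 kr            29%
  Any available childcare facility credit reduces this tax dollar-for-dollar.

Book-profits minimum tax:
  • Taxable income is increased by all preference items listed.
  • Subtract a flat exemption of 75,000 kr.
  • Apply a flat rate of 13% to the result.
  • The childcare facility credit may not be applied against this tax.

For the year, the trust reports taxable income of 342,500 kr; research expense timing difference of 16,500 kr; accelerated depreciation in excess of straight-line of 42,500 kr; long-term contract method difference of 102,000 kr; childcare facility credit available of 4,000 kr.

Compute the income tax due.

Book-profits minimum tax:
  Adjusted income: 342,500 kr + 16,500 kr + 42,500 kr + 102,000 kr = 503,500 kr
  Less exemption 75,000 kr → base 428,500 kr
  428,500 kr × 13% = 55,705 kr

Standard income tax:
  83,000 kr × 8% = 6,640 kr
  130,000 kr × 20% = 26,000 kr
  129,500 kr × 29% = 37,555 kr
  → 70,195 kr
  Less childcare facility credit 4,000 kr → 66,195 kr

66,195 kr > 55,705 kr, so the standard income tax governs.

66,195 kr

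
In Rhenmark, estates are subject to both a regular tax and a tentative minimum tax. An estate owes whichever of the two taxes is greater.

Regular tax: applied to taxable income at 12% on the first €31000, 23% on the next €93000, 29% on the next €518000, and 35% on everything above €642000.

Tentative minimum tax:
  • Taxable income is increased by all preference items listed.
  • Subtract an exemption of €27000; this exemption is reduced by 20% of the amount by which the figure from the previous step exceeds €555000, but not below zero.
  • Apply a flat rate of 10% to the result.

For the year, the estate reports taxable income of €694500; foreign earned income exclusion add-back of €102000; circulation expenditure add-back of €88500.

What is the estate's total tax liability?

€193705

Tentative minimum tax:
  Adjusted income: €694500 + €102000 + €88500 = €885000
  Exemption: 20% × (€885000 − €555000) = €66000 ≥ €27000, so the exemption is fully phased out
  Base: €885000 − €0 = €885000
  €885000 × 10% = €88500

Regular tax:
  €31000 × 12% = €3720
  €93000 × 23% = €21390
  €518000 × 29% = €150220
  €52500 × 35% = €18375
  → €193705

€193705 > €88500, so the regular tax governs.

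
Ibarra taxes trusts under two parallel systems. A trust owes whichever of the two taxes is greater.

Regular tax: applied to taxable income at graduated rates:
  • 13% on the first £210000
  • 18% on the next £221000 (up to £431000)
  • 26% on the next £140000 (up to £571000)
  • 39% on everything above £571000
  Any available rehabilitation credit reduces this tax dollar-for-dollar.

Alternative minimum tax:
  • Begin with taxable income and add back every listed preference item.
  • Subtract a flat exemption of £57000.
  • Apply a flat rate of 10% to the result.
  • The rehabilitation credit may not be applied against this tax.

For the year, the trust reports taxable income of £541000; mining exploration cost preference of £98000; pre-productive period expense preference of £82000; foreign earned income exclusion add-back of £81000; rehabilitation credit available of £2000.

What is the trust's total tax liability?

£93680

Alternative minimum tax:
  Adjusted income: £541000 + £98000 + £82000 + £81000 = £802000
  Less exemption £57000 → base £745000
  £745000 × 10% = £74500

Regular tax:
  £210000 × 13% = £27300
  £221000 × 18% = £39780
  £110000 × 26% = £28600
  → £95680
  Less rehabilitation credit £2000 → £93680

£93680 > £74500, so the regular tax governs.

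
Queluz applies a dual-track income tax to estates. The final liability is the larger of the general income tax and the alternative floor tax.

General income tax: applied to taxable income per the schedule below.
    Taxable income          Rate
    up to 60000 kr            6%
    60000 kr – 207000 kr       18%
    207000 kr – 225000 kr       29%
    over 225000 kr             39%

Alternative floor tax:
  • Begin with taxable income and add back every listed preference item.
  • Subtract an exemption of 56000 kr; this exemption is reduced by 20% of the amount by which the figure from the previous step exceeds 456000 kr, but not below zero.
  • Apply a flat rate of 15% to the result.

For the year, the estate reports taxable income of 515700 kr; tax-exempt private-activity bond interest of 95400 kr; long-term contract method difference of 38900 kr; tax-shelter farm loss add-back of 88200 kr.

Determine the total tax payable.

148653 kr

Alternative floor tax:
  Adjusted income: 515700 kr + 95400 kr + 38900 kr + 88200 kr = 738200 kr
  Exemption: 20% × (738200 kr − 456000 kr) = 56440 kr ≥ 56000 kr, so the exemption is fully phased out
  Base: 738200 kr − 0 kr = 738200 kr
  738200 kr × 15% = 110730 kr

General income tax:
  60000 kr × 6% = 3600 kr
  147000 kr × 18% = 26460 kr
  18000 kr × 29% = 5220 kr
  290700 kr × 39% = 113373 kr
  → 148653 kr

148653 kr > 110730 kr, so the general income tax governs.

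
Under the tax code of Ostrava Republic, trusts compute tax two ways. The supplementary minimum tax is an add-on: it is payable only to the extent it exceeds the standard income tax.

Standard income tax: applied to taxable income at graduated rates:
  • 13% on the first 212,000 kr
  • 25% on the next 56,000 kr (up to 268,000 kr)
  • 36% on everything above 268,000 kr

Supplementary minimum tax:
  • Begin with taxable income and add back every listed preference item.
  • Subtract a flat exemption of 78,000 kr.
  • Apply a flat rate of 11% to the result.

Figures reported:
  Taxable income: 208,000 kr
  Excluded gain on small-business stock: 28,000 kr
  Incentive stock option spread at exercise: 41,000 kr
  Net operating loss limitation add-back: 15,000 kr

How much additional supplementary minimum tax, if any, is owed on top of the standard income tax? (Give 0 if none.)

0 kr

Supplementary minimum tax:
  Adjusted income: 208,000 kr + 28,000 kr + 41,000 kr + 15,000 kr = 292,000 kr
  Less exemption 78,000 kr → base 214,000 kr
  214,000 kr × 11% = 23,540 kr

Standard income tax:
  208,000 kr × 13% = 27,040 kr

23,540 kr ≤ 27,040 kr, so no add-on is due.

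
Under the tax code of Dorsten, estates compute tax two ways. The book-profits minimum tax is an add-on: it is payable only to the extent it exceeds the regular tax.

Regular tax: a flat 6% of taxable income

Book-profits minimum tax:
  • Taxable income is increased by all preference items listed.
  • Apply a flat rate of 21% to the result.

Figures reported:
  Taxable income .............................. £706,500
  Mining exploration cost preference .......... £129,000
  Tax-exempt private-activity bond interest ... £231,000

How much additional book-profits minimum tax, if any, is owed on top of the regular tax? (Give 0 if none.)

Regular tax:
  £706,500 × 6% = £42,390

Book-profits minimum tax:
  Adjusted income: £706,500 + £129,000 + £231,000 = £1,066,500
  £1,066,500 × 21% = £223,965

Excess of book-profits minimum tax over regular tax: £223,965 − £42,390 = £181,575.

£181,575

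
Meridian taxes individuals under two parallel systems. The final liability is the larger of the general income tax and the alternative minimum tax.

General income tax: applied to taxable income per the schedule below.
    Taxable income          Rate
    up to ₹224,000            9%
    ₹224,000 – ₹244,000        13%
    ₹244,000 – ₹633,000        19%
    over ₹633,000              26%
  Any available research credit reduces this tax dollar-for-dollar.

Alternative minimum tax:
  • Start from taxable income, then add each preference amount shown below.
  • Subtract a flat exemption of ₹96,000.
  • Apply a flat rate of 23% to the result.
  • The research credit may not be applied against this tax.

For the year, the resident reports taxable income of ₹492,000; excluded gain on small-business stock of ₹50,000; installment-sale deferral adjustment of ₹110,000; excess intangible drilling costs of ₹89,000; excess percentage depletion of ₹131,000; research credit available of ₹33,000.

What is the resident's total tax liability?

Alternative minimum tax:
  Adjusted income: ₹492,000 + ₹50,000 + ₹110,000 + ₹89,000 + ₹131,000 = ₹872,000
  Less exemption ₹96,000 → base ₹776,000
  ₹776,000 × 23% = ₹178,480

General income tax:
  ₹224,000 × 9% = ₹20,160
  ₹20,000 × 13% = ₹2,600
  ₹248,000 × 19% = ₹47,120
  → ₹69,880
  Less research credit ₹33,000 → ₹36,880

₹178,480 > ₹36,880, so the alternative minimum tax is the binding amount.

₹178,480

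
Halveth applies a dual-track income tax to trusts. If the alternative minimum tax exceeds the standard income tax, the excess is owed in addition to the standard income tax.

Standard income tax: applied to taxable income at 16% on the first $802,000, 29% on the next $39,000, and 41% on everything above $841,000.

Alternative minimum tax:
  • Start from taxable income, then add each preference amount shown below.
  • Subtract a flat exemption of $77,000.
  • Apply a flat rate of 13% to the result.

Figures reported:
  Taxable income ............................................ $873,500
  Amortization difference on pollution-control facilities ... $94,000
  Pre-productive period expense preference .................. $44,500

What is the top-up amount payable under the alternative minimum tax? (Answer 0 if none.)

Standard income tax:
  $802,000 × 16% = $128,320
  $39,000 × 29% = $11,310
  $32,500 × 41% = $13,325
  → $152,955

Alternative minimum tax:
  Adjusted income: $873,500 + $94,000 + $44,500 = $1,012,000
  Less exemption $77,000 → base $935,000
  $935,000 × 13% = $121,550

$121,550 ≤ $152,955, so no add-on is due.

$0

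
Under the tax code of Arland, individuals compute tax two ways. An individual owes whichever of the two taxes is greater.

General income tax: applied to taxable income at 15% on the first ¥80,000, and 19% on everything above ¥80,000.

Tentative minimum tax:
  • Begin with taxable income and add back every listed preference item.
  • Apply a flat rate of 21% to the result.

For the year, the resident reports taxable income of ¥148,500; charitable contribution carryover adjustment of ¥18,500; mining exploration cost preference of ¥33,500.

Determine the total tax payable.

¥42,105

Tentative minimum tax:
  Adjusted income: ¥148,500 + ¥18,500 + ¥33,500 = ¥200,500
  ¥200,500 × 21% = ¥42,105

General income tax:
  ¥80,000 × 15% = ¥12,000
  ¥68,500 × 19% = ¥13,015
  → ¥25,015

¥42,105 > ¥25,015, so the tentative minimum tax is the binding amount.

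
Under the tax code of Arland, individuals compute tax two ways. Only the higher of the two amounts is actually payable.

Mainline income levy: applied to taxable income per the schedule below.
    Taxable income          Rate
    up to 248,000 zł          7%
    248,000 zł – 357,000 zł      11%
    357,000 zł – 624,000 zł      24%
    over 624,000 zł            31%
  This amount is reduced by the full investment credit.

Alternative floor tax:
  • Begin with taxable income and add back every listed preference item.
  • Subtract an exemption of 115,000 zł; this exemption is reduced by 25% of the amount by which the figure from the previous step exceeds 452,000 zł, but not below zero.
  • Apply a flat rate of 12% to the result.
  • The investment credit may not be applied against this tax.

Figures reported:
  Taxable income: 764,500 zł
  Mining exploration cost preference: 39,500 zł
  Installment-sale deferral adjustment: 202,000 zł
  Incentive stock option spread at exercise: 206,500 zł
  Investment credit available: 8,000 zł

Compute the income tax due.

Alternative floor tax:
  Adjusted income: 764,500 zł + 39,500 zł + 202,000 zł + 206,500 zł = 1,212,500 zł
  Exemption: 25% × (1,212,500 zł − 452,000 zł) = 190,125 zł ≥ 115,000 zł, so the exemption is fully phased out
  Base: 1,212,500 zł − 0 zł = 1,212,500 zł
  1,212,500 zł × 12% = 145,500 zł

Mainline income levy:
  248,000 zł × 7% = 17,360 zł
  109,000 zł × 11% = 11,990 zł
  267,000 zł × 24% = 64,080 zł
  140,500 zł × 31% = 43,555 zł
  → 136,985 zł
  Less investment credit 8,000 zł → 128,985 zł

145,500 zł > 128,985 zł, so the alternative floor tax is the binding amount.

145,500 zł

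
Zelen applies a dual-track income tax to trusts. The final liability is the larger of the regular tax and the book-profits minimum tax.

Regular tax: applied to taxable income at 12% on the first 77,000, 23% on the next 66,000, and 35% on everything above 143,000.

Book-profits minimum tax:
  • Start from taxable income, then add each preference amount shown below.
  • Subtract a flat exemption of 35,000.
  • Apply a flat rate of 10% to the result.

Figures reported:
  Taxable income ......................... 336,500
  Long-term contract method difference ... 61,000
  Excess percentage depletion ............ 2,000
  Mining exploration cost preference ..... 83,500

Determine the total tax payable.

92,145

Book-profits minimum tax:
  Adjusted income: 336,500 + 61,000 + 2,000 + 83,500 = 483,000
  Less exemption 35,000 → base 448,000
  448,000 × 10% = 44,800

Regular tax:
  77,000 × 12% = 9,240
  66,000 × 23% = 15,180
  193,500 × 35% = 67,725
  → 92,145

92,145 > 44,800, so the regular tax governs.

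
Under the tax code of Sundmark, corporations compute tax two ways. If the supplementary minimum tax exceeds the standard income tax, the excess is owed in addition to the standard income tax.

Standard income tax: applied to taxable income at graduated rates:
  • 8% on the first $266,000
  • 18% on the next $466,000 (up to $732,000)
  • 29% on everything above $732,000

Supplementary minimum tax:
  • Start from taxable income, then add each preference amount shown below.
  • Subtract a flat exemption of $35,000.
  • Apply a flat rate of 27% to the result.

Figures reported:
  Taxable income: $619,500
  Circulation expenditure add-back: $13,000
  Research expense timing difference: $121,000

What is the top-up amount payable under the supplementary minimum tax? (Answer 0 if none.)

$109,085

Supplementary minimum tax:
  Adjusted income: $619,500 + $13,000 + $121,000 = $753,500
  Less exemption $35,000 → base $718,500
  $718,500 × 27% = $193,995

Standard income tax:
  $266,000 × 8% = $21,280
  $353,500 × 18% = $63,630
  → $84,910

Excess of supplementary minimum tax over standard income tax: $193,995 − $84,910 = $109,085.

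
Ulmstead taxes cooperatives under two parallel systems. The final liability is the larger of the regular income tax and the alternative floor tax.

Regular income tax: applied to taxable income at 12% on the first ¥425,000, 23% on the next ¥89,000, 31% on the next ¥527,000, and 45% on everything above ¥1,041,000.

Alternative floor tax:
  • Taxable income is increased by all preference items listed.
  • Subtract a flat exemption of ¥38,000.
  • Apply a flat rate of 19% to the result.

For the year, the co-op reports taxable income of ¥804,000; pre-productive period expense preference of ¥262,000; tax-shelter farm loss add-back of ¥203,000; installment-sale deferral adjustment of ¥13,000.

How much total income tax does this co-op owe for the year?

¥236,360

Regular income tax:
  ¥425,000 × 12% = ¥51,000
  ¥89,000 × 23% = ¥20,470
  ¥290,000 × 31% = ¥89,900
  → ¥161,370

Alternative floor tax:
  Adjusted income: ¥804,000 + ¥262,000 + ¥203,000 + ¥13,000 = ¥1,282,000
  Less exemption ¥38,000 → base ¥1,244,000
  ¥1,244,000 × 19% = ¥236,360

¥236,360 > ¥161,370, so the alternative floor tax is the binding amount.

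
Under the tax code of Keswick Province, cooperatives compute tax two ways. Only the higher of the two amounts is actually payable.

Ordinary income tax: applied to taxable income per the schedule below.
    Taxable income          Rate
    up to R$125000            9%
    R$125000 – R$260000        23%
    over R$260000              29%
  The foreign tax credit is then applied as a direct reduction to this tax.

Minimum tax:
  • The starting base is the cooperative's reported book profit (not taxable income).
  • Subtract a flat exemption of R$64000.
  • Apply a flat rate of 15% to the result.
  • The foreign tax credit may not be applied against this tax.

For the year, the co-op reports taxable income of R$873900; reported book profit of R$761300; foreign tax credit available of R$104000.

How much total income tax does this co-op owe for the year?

Minimum tax:
  Base (reported book profit): R$761300
  Less exemption R$64000 → base R$697300
  R$697300 × 15% = R$104595

Ordinary income tax:
  R$125000 × 9% = R$11250
  R$135000 × 23% = R$31050
  R$613900 × 29% = R$178031
  → R$220331
  Less foreign tax credit R$104000 → R$116331

R$116331 > R$104595, so the ordinary income tax governs.

R$116331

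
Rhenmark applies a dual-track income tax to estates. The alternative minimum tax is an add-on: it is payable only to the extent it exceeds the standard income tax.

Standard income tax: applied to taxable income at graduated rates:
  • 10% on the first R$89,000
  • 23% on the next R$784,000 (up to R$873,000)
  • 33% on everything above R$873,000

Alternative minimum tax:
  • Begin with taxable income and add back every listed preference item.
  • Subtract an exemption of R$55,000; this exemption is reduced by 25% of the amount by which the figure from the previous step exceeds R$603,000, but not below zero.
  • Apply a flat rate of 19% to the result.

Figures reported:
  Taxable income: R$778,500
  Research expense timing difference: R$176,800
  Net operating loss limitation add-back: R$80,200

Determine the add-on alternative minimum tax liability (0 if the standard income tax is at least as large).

R$29,260

Standard income tax:
  R$89,000 × 10% = R$8,900
  R$689,500 × 23% = R$158,585
  → R$167,485

Alternative minimum tax:
  Adjusted income: R$778,500 + R$176,800 + R$80,200 = R$1,035,500
  Exemption: 25% × (R$1,035,500 − R$603,000) = R$108,125 ≥ R$55,000, so the exemption is fully phased out
  Base: R$1,035,500 − R$0 = R$1,035,500
  R$1,035,500 × 19% = R$196,745

Excess of alternative minimum tax over standard income tax: R$196,745 − R$167,485 = R$29,260.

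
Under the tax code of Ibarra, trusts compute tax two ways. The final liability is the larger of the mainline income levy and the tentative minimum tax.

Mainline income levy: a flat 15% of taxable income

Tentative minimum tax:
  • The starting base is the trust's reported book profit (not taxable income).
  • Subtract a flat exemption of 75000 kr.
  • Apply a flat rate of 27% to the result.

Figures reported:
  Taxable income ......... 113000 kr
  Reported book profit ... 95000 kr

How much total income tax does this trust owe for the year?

16950 kr

Mainline income levy:
  113000 kr × 15% = 16950 kr

Tentative minimum tax:
  Base (reported book profit): 95000 kr
  Less exemption 75000 kr → base 20000 kr
  20000 kr × 27% = 5400 kr

16950 kr > 5400 kr, so the mainline income levy governs.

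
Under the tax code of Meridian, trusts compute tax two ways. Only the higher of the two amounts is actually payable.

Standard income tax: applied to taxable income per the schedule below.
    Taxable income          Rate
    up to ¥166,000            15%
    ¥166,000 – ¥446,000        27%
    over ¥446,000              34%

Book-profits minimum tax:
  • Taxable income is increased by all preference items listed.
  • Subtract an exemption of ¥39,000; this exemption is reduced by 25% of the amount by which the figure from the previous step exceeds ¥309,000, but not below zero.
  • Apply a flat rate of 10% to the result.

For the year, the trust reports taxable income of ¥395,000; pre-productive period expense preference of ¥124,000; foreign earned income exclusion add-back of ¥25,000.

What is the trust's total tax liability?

Standard income tax:
  ¥166,000 × 15% = ¥24,900
  ¥229,000 × 27% = ¥61,830
  → ¥86,730

Book-profits minimum tax:
  Adjusted income: ¥395,000 + ¥124,000 + ¥25,000 = ¥544,000
  Exemption: 25% × (¥544,000 − ¥309,000) = ¥58,750 ≥ ¥39,000, so the exemption is fully phased out
  Base: ¥544,000 − ¥0 = ¥544,000
  ¥544,000 × 10% = ¥54,400

¥86,730 > ¥54,400, so the standard income tax governs.

¥86,730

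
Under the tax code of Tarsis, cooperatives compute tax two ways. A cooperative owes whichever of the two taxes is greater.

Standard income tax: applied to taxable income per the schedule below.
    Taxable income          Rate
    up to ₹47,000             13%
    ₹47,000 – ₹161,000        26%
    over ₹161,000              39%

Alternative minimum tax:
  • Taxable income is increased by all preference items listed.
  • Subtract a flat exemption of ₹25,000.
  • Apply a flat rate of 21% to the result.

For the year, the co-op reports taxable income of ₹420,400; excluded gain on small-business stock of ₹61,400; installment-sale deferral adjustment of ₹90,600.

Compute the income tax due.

₹136,916

Standard income tax:
  ₹47,000 × 13% = ₹6,110
  ₹114,000 × 26% = ₹29,640
  ₹259,400 × 39% = ₹101,166
  → ₹136,916

Alternative minimum tax:
  Adjusted income: ₹420,400 + ₹61,400 + ₹90,600 = ₹572,400
  Less exemption ₹25,000 → base ₹547,400
  ₹547,400 × 21% = ₹114,954

₹136,916 > ₹114,954, so the standard income tax governs.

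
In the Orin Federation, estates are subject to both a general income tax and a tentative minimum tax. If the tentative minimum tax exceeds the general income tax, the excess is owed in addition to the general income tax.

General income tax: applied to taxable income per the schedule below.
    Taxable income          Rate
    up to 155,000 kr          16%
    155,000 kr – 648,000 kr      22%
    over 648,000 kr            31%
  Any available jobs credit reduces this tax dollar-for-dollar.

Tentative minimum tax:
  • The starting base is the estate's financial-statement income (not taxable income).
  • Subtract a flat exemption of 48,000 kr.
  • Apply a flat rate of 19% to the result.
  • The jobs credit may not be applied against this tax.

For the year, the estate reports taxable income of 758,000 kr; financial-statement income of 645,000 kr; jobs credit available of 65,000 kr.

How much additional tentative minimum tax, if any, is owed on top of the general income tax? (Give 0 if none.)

11,070 kr

General income tax:
  155,000 kr × 16% = 24,800 kr
  493,000 kr × 22% = 108,460 kr
  110,000 kr × 31% = 34,100 kr
  → 167,360 kr
  Less jobs credit 65,000 kr → 102,360 kr

Tentative minimum tax:
  Base (financial-statement income): 645,000 kr
  Less exemption 48,000 kr → base 597,000 kr
  597,000 kr × 19% = 113,430 kr

Excess of tentative minimum tax over general income tax: 113,430 kr − 102,360 kr = 11,070 kr.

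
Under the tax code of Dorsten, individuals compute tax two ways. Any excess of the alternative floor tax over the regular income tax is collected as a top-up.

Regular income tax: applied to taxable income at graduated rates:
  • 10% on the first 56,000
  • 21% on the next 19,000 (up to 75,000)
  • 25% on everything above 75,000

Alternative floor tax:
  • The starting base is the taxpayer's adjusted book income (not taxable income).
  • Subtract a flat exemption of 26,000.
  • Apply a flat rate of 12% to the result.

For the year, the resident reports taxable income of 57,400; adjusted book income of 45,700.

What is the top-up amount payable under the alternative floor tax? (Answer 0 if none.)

Alternative floor tax:
  Base (adjusted book income): 45,700
  Less exemption 26,000 → base 19,700
  19,700 × 12% = 2,364

Regular income tax:
  56,000 × 10% = 5,600
  1,400 × 21% = 294
  → 5,894

2,364 ≤ 5,894, so no add-on is due.

0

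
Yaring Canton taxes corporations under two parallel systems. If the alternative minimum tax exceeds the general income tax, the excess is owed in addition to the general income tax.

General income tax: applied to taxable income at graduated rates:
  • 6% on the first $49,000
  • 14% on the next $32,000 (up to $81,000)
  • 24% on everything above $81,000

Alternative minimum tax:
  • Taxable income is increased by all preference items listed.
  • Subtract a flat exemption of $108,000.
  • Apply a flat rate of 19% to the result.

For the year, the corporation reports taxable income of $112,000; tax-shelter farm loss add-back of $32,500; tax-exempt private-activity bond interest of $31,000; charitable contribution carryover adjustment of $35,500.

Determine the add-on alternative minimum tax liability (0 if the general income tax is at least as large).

$4,710

Alternative minimum tax:
  Adjusted income: $112,000 + $32,500 + $31,000 + $35,500 = $211,000
  Less exemption $108,000 → base $103,000
  $103,000 × 19% = $19,570

General income tax:
  $49,000 × 6% = $2,940
  $32,000 × 14% = $4,480
  $31,000 × 24% = $7,440
  → $14,860

Excess of alternative minimum tax over general income tax: $19,570 − $14,860 = $4,710.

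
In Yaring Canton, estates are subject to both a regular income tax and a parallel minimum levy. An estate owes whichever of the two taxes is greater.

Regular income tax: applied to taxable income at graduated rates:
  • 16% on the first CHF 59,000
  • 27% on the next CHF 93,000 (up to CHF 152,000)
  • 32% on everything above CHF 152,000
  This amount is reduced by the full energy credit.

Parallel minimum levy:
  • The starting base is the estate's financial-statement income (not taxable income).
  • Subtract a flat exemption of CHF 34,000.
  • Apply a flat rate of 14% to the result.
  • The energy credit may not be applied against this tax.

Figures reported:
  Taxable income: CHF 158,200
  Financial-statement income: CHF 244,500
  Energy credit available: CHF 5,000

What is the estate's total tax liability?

Parallel minimum levy:
  Base (financial-statement income): CHF 244,500
  Less exemption CHF 34,000 → base CHF 210,500
  CHF 210,500 × 14% = CHF 29,470

Regular income tax:
  CHF 59,000 × 16% = CHF 9,440
  CHF 93,000 × 27% = CHF 25,110
  CHF 6,200 × 32% = CHF 1,984
  → CHF 36,534
  Less energy credit CHF 5,000 → CHF 31,534

CHF 31,534 > CHF 29,470, so the regular income tax governs.

CHF 31,534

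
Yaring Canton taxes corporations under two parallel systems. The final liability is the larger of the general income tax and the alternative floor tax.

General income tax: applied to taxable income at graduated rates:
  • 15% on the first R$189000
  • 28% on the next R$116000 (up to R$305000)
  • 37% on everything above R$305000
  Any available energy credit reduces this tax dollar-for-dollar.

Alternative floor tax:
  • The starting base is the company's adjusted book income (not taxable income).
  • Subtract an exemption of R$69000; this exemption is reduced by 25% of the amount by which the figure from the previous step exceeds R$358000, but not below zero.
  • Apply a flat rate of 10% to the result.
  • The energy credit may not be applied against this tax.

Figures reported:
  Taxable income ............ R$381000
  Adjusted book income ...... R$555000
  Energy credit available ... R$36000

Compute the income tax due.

R$53525

General income tax:
  R$189000 × 15% = R$28350
  R$116000 × 28% = R$32480
  R$76000 × 37% = R$28120
  → R$88950
  Less energy credit R$36000 → R$52950

Alternative floor tax:
  Base (adjusted book income): R$555000
  Exemption: R$69000 − 25% × (R$555000 − R$358000) = R$69000 − R$49250 = R$19750
  Base: R$555000 − R$19750 = R$535250
  R$535250 × 10% = R$53525

R$53525 > R$52950, so the alternative floor tax is the binding amount.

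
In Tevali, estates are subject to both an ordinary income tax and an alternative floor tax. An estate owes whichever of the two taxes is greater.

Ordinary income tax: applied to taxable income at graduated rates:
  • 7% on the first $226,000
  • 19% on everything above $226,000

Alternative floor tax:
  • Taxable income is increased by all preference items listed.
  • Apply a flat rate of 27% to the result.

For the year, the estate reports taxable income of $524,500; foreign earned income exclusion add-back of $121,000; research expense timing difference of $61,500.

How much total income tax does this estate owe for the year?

Alternative floor tax:
  Adjusted income: $524,500 + $121,000 + $61,500 = $707,000
  $707,000 × 27% = $190,890

Ordinary income tax:
  $226,000 × 7% = $15,820
  $298,500 × 19% = $56,715
  → $72,535

$190,890 > $72,535, so the alternative floor tax is the binding amount.

$190,890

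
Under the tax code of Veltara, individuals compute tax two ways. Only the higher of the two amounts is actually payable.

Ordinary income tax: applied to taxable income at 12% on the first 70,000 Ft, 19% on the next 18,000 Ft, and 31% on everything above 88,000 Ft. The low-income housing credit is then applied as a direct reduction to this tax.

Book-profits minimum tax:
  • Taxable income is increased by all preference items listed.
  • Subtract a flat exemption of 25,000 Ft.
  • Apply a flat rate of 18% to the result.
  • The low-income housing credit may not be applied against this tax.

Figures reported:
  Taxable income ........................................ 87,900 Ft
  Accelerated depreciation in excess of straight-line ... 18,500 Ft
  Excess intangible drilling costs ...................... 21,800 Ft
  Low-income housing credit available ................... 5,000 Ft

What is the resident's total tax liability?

Ordinary income tax:
  70,000 Ft × 12% = 8,400 Ft
  17,900 Ft × 19% = 3,401 Ft
  → 11,801 Ft
  Less low-income housing credit 5,000 Ft → 6,801 Ft

Book-profits minimum tax:
  Adjusted income: 87,900 Ft + 18,500 Ft + 21,800 Ft = 128,200 Ft
  Less exemption 25,000 Ft → base 103,200 Ft
  103,200 Ft × 18% = 18,576 Ft

18,576 Ft > 6,801 Ft, so the book-profits minimum tax is the binding amount.

18,576 Ft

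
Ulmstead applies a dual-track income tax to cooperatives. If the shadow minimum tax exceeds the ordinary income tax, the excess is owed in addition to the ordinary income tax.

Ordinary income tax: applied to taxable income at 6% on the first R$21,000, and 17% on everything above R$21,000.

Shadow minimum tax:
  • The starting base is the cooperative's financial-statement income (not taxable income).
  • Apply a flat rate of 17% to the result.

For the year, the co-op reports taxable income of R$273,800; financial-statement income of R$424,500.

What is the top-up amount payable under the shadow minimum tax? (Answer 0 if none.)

R$27,929

Shadow minimum tax:
  Base (financial-statement income): R$424,500
  R$424,500 × 17% = R$72,165

Ordinary income tax:
  R$21,000 × 6% = R$1,260
  R$252,800 × 17% = R$42,976
  → R$44,236

Excess of shadow minimum tax over ordinary income tax: R$72,165 − R$44,236 = R$27,929.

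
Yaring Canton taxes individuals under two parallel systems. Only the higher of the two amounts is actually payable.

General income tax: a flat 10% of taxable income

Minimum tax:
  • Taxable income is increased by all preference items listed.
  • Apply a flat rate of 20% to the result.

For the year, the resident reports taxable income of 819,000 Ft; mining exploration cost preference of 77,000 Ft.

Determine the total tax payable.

General income tax:
  819,000 Ft × 10% = 81,900 Ft

Minimum tax:
  Adjusted income: 819,000 Ft + 77,000 Ft = 896,000 Ft
  896,000 Ft × 20% = 179,200 Ft

179,200 Ft > 81,900 Ft, so the minimum tax is the binding amount.

179,200 Ft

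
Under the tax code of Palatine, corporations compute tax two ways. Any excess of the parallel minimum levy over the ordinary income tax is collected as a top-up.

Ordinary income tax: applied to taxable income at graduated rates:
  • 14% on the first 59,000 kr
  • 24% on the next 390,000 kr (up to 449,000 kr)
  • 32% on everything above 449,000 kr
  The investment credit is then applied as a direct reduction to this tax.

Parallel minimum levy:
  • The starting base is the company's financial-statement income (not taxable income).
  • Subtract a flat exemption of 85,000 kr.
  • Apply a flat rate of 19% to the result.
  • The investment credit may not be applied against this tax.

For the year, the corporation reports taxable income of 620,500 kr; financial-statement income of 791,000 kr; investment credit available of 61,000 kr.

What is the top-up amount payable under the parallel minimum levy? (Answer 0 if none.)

38,400 kr

Ordinary income tax:
  59,000 kr × 14% = 8,260 kr
  390,000 kr × 24% = 93,600 kr
  171,500 kr × 32% = 54,880 kr
  → 156,740 kr
  Less investment credit 61,000 kr → 95,740 kr

Parallel minimum levy:
  Base (financial-statement income): 791,000 kr
  Less exemption 85,000 kr → base 706,000 kr
  706,000 kr × 19% = 134,140 kr

Excess of parallel minimum levy over ordinary income tax: 134,140 kr − 95,740 kr = 38,400 kr.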